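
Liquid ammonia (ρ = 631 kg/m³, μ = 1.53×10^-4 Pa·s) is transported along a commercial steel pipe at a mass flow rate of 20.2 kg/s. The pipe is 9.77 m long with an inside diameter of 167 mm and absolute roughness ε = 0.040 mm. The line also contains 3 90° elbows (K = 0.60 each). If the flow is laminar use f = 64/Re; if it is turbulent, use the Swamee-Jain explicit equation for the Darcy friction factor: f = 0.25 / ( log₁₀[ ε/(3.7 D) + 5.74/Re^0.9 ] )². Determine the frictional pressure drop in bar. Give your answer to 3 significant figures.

A = πD²/4 = π(0.167)²/4 = 0.0219 m²; mean velocity V = ṁ/(ρA) = 20.2/(631 · 0.0219) = 1.462 m/s.
Reynolds number Re = ρVD/μ = 631 · 1.462 · 0.167 / 0.000153 = 1.007e+06.
Re > 4000 → turbulent. Relative roughness ε/D = 4e-05/0.167 = 0.00024. Swamee-Jain: f = 0.25/(log₁₀[0.00024/3.7 + 5.74/1.007e+06^0.9])² = 0.25/(log₁₀[6.47e-05 + 2.27e-05])² = 0.25/(-4.058)² = 0.01518.
Total minor-loss coefficient ΣK = 3·0.6 = 1.8.
ΔP = [f·L/D + ΣK]·(ρV²/2) = [0.01518·9.77/0.167 + 1.8]·(631·1.462²/2) = [0.8881 + 1.8]·673.9 = 1811 Pa.
ΔP = 1811 Pa = 0.0181 bar.

ΔP ≈ 0.0181 bar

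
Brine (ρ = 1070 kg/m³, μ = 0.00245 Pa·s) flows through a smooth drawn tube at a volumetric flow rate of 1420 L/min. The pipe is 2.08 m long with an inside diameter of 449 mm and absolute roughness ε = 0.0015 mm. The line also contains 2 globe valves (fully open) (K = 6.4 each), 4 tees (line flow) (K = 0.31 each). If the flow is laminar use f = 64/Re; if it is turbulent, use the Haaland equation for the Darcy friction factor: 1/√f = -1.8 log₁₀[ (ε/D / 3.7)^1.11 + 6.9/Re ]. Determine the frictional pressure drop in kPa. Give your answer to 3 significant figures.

ΔP ≈ 0.169 kPa

Q = 1420 L/min = 1420/60000 = 0.02367 m³/s.
Cross-sectional area A = πD²/4 = π(0.449)²/4 = 0.1583 m²; mean velocity V = Q/A = 0.02367/0.1583 = 0.1495 m/s.
Reynolds number Re = ρVD/μ = 1070 · 0.1495 · 0.449 / 0.00245 = 2.931e+04.
Re > 4000 → turbulent. Relative roughness ε/D = 1.5e-06/0.449 = 3.34e-06. Haaland: 1/√f = -1.8 log₁₀[(3.34e-06/3.7)^1.11 + 6.9/2.931e+04] = -1.8 log₁₀[1.95e-07 + 0.000235] = 6.53, so f = 0.02345.
Total minor-loss coefficient ΣK = 2·6.4 + 4·0.31 = 14.
ΔP = [f·L/D + ΣK]·(ρV²/2) = [0.02345·2.08/0.449 + 14]·(1070·0.1495²/2) = [0.1086 + 14]·11.95 = 169.1 Pa.
ΔP = 169.1 Pa = 0.169 kPa.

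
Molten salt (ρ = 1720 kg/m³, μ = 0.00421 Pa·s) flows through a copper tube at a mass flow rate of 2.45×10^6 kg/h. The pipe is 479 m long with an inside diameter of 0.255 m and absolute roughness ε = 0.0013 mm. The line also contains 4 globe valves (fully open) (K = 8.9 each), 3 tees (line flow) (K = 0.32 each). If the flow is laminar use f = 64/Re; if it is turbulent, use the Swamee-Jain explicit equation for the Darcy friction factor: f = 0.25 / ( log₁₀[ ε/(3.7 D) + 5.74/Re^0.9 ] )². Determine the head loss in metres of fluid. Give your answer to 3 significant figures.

h_f ≈ 182 m

ṁ = 2.45×10^6 kg/h = 2.45×10^6/3600 = 680.6 kg/s.
A = πD²/4 = π(0.255)²/4 = 0.05107 m²; mean velocity V = ṁ/(ρA) = 680.6/(1720 · 0.05107) = 7.748 m/s.
Reynolds number Re = ρVD/μ = 1720 · 7.748 · 0.255 / 0.00421 = 8.071e+05.
Re > 4000 → turbulent. Relative roughness ε/D = 1.3e-06/0.255 = 5.1e-06. Swamee-Jain: f = 0.25/(log₁₀[5.1e-06/3.7 + 5.74/8.071e+05^0.9])² = 0.25/(log₁₀[1.38e-06 + 2.77e-05])² = 0.25/(-4.536)² = 0.01215.
Total minor-loss coefficient ΣK = 4·8.9 + 3·0.32 = 36.6.
ΔP = [f·L/D + ΣK]·(ρV²/2) = [0.01215·479/0.255 + 36.6]·(1720·7.748²/2) = [22.82 + 36.6]·5.162e+04 = 3.065e+06 Pa.
Head loss h_f = ΔP/(ρg) = 3.065e+06/(1720·9.81) = 182 m.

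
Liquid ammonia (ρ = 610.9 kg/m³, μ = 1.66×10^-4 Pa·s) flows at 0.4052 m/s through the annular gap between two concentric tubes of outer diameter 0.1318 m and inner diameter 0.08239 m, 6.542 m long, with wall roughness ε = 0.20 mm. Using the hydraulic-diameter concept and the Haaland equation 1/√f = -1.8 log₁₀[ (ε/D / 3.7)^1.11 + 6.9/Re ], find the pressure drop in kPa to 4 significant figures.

Hydraulic diameter D_h = 4A/P = D_o - D_i = 0.1318 - 0.08239 = 0.04941 m.
Re = ρVD_h/μ = 610.9·0.4052·0.04941/0.000166 = 7.368e+04.
ε/D_h = 0.0002/0.04941 = 0.00405; Haaland gives 1/√f = -1.8 log₁₀[0.000517+9.36e-05] = 5.786, so f = 0.02987.
ΔP = f(L/D_h)(ρV²/2) = 0.02987·6.542/0.04941·50.15 = 198.4 Pa.
ΔP = 0.1984 kPa.

ΔP ≈ 0.1984 kPa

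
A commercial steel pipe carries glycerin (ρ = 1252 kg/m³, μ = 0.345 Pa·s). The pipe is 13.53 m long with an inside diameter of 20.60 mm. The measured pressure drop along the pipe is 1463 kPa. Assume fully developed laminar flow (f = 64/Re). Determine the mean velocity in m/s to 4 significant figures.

V ≈ 4.156 m/s

For laminar flow, f = 64/Re with Re = ρVD/μ, so Darcy-Weisbach reduces to ΔP = 32μLV/D². Solving for V: V = ΔP·D²/(32μL) = 1.463e+06·(0.0206)²/(32·0.345·13.53) = 4.156 m/s.
Check: Re = ρVD/μ = 1252·4.156·0.0206/0.345 = 310.7 < 2300, so the laminar assumption holds.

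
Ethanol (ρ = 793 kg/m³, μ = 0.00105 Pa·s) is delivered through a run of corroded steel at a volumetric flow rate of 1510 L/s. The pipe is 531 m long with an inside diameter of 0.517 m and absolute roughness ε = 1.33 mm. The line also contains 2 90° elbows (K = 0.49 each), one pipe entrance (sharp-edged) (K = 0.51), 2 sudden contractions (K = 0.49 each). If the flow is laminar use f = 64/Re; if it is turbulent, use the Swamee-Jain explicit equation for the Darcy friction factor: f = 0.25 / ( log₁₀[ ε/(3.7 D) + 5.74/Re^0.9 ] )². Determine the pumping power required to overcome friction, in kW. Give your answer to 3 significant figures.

Q = 1510 L/s = 1510/1000 = 1.51 m³/s.
Cross-sectional area A = πD²/4 = π(0.517)²/4 = 0.2099 m²; mean velocity V = Q/A = 1.51/0.2099 = 7.193 m/s.
Reynolds number Re = ρVD/μ = 793 · 7.193 · 0.517 / 0.00105 = 2.809e+06.
Re > 4000 → turbulent. Relative roughness ε/D = 0.00133/0.517 = 0.00257. Swamee-Jain: f = 0.25/(log₁₀[0.00257/3.7 + 5.74/2.809e+06^0.9])² = 0.25/(log₁₀[0.000695 + 9.02e-06])² = 0.25/(-3.152)² = 0.02516.
Total minor-loss coefficient ΣK = 2·0.49 + 1·0.51 + 2·0.49 = 2.47.
ΔP = [f·L/D + ΣK]·(ρV²/2) = [0.02516·531/0.517 + 2.47]·(793·7.193²/2) = [25.84 + 2.47]·2.051e+04 = 5.808e+05 Pa.
Pumping power P = QΔP = 1.51·5.808e+05 = 877000 W = 877 kW.

P ≈ 877 kW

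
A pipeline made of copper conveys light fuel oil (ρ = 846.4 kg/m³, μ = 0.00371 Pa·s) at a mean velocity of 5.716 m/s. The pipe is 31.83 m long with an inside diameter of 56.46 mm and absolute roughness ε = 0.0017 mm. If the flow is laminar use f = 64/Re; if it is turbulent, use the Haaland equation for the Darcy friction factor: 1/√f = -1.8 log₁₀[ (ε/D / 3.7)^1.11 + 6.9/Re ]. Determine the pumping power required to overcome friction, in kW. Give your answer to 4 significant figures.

P ≈ 2.133 kW

Reynolds number Re = ρVD/μ = 846.4 · 5.716 · 0.05646 / 0.00371 = 7.363e+04.
Re > 4000 → turbulent. Relative roughness ε/D = 1.7e-06/0.05646 = 3.01e-05. Haaland: 1/√f = -1.8 log₁₀[(3.01e-05/3.7)^1.11 + 6.9/7.363e+04] = -1.8 log₁₀[2.24e-06 + 9.37e-05] = 7.232, so f = 0.01912.
Darcy-Weisbach: ΔP = f(L/D)(ρV²/2) = 0.01912·(31.83/0.05646)·(846.4·5.716²/2) = 0.01912·563.8·1.383e+04 = 1.49e+05 Pa.
Q = V·A = 5.716·0.002504 = 0.01431 m³/s.
Pumping power P = QΔP = 0.01431·1.49e+05 = 2132.8 W = 2.133 kW.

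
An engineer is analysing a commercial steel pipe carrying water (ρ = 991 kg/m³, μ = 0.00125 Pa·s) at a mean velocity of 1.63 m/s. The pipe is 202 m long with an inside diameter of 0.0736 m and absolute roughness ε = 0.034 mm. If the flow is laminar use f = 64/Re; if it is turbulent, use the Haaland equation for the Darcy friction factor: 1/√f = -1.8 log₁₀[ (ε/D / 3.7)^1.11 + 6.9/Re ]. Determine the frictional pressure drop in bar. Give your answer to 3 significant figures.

Reynolds number Re = ρVD/μ = 991 · 1.63 · 0.0736 / 0.00125 = 9.511e+04.
Re > 4000 → turbulent. Relative roughness ε/D = 3.4e-05/0.0736 = 0.000462. Haaland: 1/√f = -1.8 log₁₀[(0.000462/3.7)^1.11 + 6.9/9.511e+04] = -1.8 log₁₀[4.65e-05 + 7.25e-05] = 7.064, so f = 0.02004.
Darcy-Weisbach: ΔP = f(L/D)(ρV²/2) = 0.02004·(202/0.0736)·(991·1.63²/2) = 0.02004·2745·1316 = 7.241e+04 Pa.
ΔP = 7.241e+04 Pa = 0.724 bar.

ΔP ≈ 0.724 bar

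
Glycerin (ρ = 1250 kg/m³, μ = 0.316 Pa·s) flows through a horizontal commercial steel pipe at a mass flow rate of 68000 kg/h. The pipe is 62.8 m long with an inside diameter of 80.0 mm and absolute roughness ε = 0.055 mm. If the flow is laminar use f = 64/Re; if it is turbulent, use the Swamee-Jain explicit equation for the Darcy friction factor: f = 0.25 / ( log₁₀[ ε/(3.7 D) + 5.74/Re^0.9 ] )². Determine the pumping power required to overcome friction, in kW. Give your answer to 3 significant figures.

P ≈ 4.51 kW

ṁ = 68000 kg/h = 68000/3600 = 18.89 kg/s.
A = πD²/4 = π(0.08)²/4 = 0.005027 m²; mean velocity V = ṁ/(ρA) = 18.89/(1250 · 0.005027) = 3.006 m/s.
Reynolds number Re = ρVD/μ = 1250 · 3.006 · 0.08 / 0.316 = 951.3.
Re < 2300 → laminar flow, so f = 64/Re = 64/951.3 = 0.06727 (the turbulent correlation is not needed).
Darcy-Weisbach: ΔP = f(L/D)(ρV²/2) = 0.06727·(62.8/0.08)·(1250·3.006²/2) = 0.06727·785·5648 = 2.983e+05 Pa.
Q = ṁ/ρ = 18.89/1250 = 0.01511 m³/s.
Pumping power P = QΔP = 0.01511·2.983e+05 = 4508 W = 4.51 kW.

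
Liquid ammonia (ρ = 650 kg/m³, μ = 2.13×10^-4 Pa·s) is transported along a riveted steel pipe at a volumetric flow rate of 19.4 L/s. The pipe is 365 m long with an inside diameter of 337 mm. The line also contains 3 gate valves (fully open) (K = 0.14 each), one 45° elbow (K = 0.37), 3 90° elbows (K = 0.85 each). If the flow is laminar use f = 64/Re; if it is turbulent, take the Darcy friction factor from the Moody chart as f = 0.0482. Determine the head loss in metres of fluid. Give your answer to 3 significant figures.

Q = 19.4 L/s = 19.4/1000 = 0.0194 m³/s.
Cross-sectional area A = πD²/4 = π(0.337)²/4 = 0.0892 m²; mean velocity V = Q/A = 0.0194/0.0892 = 0.2175 m/s.
Reynolds number Re = ρVD/μ = 650 · 0.2175 · 0.337 / 0.000213 = 2.237e+05.
Re > 4000 → turbulent; use the Moody-chart value f = 0.0482.
Total minor-loss coefficient ΣK = 3·0.14 + 1·0.37 + 3·0.85 = 3.34.
ΔP = [f·L/D + ΣK]·(ρV²/2) = [0.0482·365/0.337 + 3.34]·(650·0.2175²/2) = [52.2 + 3.34]·15.37 = 853.9 Pa.
Head loss h_f = ΔP/(ρg) = 853.9/(650·9.81) = 0.134 m.

h_f ≈ 0.134 m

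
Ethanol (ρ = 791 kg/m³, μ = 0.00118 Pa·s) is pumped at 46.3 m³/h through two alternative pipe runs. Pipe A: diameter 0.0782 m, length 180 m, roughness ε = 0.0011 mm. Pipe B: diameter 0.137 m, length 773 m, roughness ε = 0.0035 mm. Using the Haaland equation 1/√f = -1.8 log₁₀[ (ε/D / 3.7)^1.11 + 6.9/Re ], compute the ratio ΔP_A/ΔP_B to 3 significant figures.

ΔP_A/ΔP_B ≈ 3.42

Pipe A: V = Q/A = 0.01286/0.004803 = 2.678 m/s; Re = 1.404e+05; ε/D = 1.41e-05; Haaland → f = 0.01669; ΔP_A = f(L/D)(ρV²/2) = 1.09e+05 Pa.
Pipe B: V = Q/A = 0.01286/0.01474 = 0.8725 m/s; Re = 8.012e+04; ε/D = 2.55e-05; Haaland → f = 0.01876; ΔP_B = f(L/D)(ρV²/2) = 3.187e+04 Pa.
ΔP_A/ΔP_B = 1.09e+05/3.187e+04 = 3.42.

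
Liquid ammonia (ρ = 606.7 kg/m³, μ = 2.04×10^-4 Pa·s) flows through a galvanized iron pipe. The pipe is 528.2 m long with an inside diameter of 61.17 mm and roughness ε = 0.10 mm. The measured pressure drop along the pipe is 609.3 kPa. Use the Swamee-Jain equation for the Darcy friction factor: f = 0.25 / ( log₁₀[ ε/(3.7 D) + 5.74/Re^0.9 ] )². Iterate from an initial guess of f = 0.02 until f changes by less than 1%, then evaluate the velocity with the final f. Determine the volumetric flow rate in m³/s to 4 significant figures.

Q ≈ 0.009410 m³/s

Rearranging Darcy-Weisbach: V = √(2·ΔP·D/(f·L·ρ)). With ε/D = 0.0001/0.06117 = 0.00163, iterate starting from f = 0.02:
  f = 0.02 → V = √(2·6.093e+05·0.06117/(0.02·528.2·606.7)) = 3.41 m/s; Re = ρVD/μ = 6.204e+05; f → 0.02266
  f = 0.02266 → V = 3.204 m/s; Re = 5.829e+05; f → 0.02269
Converged (Δf/f < 1%). With the final f = 0.02269: V = √(2·6.093e+05·0.06117/(0.02269·528.2·606.7)) = 3.202 m/s.
Q = V·A = 3.202·(π/4·0.06117²) = 0.00941 m³/s = 0.009410 m³/s.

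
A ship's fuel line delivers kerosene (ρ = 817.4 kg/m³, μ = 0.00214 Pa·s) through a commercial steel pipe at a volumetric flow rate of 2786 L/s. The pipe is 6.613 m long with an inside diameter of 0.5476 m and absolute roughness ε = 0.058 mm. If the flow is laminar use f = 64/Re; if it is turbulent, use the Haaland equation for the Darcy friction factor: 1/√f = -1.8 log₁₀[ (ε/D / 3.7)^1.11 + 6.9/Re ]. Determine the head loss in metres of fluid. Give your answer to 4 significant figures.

h_f ≈ 1.095 m

Q = 2786 L/s = 2786/1000 = 2.786 m³/s.
Cross-sectional area A = πD²/4 = π(0.5476)²/4 = 0.2355 m²; mean velocity V = Q/A = 2.786/0.2355 = 11.83 m/s.
Reynolds number Re = ρVD/μ = 817.4 · 11.83 · 0.5476 / 0.00214 = 2.474e+06.
Re > 4000 → turbulent. Relative roughness ε/D = 5.8e-05/0.5476 = 0.000106. Haaland: 1/√f = -1.8 log₁₀[(0.000106/3.7)^1.11 + 6.9/2.474e+06] = -1.8 log₁₀[9.06e-06 + 2.79e-06] = 8.868, so f = 0.01272.
Darcy-Weisbach: ΔP = f(L/D)(ρV²/2) = 0.01272·(6.613/0.5476)·(817.4·11.83²/2) = 0.01272·12.08·5.719e+04 = 8783 Pa.
Head loss h_f = ΔP/(ρg) = 8783/(817.4·9.81) = 1.095 m.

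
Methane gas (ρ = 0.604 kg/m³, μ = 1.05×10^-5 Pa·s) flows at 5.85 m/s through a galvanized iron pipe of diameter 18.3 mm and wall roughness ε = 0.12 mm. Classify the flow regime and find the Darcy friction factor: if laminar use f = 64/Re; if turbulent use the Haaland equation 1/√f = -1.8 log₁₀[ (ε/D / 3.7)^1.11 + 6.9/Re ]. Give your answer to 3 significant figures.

Re = ρVD/μ = 0.604·5.85·0.0183/1.05e-05 = 6158.
Re > 4000 → turbulent. ε/D = 0.00012/0.0183 = 0.00656; Haaland: 1/√f = -1.8 log₁₀[0.000883 + 0.00112] = 4.857, so f = 0.04239.

f ≈ 0.0424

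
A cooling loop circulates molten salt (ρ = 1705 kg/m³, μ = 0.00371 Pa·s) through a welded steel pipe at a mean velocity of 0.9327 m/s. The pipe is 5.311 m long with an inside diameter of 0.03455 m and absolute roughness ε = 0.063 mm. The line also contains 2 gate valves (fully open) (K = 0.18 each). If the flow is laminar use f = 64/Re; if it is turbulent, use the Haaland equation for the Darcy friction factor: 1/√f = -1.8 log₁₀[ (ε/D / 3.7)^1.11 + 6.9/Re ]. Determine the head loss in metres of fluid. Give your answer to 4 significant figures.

Reynolds number Re = ρVD/μ = 1705 · 0.9327 · 0.03455 / 0.00371 = 1.481e+04.
Re > 4000 → turbulent. Relative roughness ε/D = 6.3e-05/0.03455 = 0.00182. Haaland: 1/√f = -1.8 log₁₀[(0.00182/3.7)^1.11 + 6.9/1.481e+04] = -1.8 log₁₀[0.000213 + 0.000466] = 5.702, so f = 0.03075.
Total minor-loss coefficient ΣK = 2·0.18 = 0.36.
ΔP = [f·L/D + ΣK]·(ρV²/2) = [0.03075·5.311/0.03455 + 0.36]·(1705·0.9327²/2) = [4.727 + 0.36]·741.6 = 3773 Pa.
Head loss h_f = ΔP/(ρg) = 3773/(1705·9.81) = 0.2256 m.

h_f ≈ 0.2256 m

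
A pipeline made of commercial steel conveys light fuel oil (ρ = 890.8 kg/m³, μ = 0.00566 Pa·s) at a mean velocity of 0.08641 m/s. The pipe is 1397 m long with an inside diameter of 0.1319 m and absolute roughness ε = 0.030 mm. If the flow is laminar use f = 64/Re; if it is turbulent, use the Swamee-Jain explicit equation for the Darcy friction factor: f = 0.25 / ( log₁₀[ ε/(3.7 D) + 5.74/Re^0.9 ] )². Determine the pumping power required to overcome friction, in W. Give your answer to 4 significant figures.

P ≈ 1.484 W

Reynolds number Re = ρVD/μ = 890.8 · 0.08641 · 0.1319 / 0.00566 = 1794.
Re < 2300 → laminar flow, so f = 64/Re = 64/1794 = 0.03568 (the turbulent correlation is not needed).
Darcy-Weisbach: ΔP = f(L/D)(ρV²/2) = 0.03568·(1397/0.1319)·(890.8·0.08641²/2) = 0.03568·1.059e+04·3.326 = 1257 Pa.
Q = V·A = 0.08641·0.01366 = 0.001181 m³/s.
Pumping power P = QΔP = 0.001181·1257 = 1.4838 W = 1.484 W.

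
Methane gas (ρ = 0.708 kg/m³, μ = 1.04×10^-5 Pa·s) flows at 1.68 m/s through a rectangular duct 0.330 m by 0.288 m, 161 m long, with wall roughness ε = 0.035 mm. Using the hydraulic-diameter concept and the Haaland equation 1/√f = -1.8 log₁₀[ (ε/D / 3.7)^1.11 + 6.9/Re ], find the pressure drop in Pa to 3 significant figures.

ΔP ≈ 11.9 Pa

Hydraulic diameter D_h = 4A/P = 4·(0.33·0.288)/(2·(0.33+0.288)) = 0.3802/1.236 = 0.3076 m.
Re = ρVD_h/μ = 0.708·1.68·0.3076/1.04e-05 = 3.518e+04.
ε/D_h = 3.5e-05/0.3076 = 0.000114; Haaland gives 1/√f = -1.8 log₁₀[9.81e-06+0.000196] = 6.635, so f = 0.02271.
ΔP = f(L/D_h)(ρV²/2) = 0.02271·161/0.3076·0.9991 = 11.88 Pa.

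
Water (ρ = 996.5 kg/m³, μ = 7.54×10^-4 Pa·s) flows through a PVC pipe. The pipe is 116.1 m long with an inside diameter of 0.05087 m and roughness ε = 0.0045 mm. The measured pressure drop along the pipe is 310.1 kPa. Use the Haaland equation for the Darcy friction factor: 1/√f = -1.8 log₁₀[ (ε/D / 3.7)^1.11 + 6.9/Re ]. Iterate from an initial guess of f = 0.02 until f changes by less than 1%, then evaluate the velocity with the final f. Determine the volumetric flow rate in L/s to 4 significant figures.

Q ≈ 8.595 L/s

Rearranging Darcy-Weisbach: V = √(2·ΔP·D/(f·L·ρ)). With ε/D = 4.5e-06/0.05087 = 8.85e-05, iterate starting from f = 0.02:
  f = 0.02 → V = √(2·3.101e+05·0.05087/(0.02·116.1·996.5)) = 3.693 m/s; Re = ρVD/μ = 2.483e+05; f → 0.01556
  f = 0.01556 → V = 4.186 m/s; Re = 2.814e+05; f → 0.01527
  f = 0.01527 → V = 4.226 m/s; Re = 2.841e+05; f → 0.01525
Converged (Δf/f < 1%). With the final f = 0.01525: V = √(2·3.101e+05·0.05087/(0.01525·116.1·996.5)) = 4.229 m/s.
Q = V·A = 4.229·(π/4·0.05087²) = 0.008595 m³/s = 8.595 L/s.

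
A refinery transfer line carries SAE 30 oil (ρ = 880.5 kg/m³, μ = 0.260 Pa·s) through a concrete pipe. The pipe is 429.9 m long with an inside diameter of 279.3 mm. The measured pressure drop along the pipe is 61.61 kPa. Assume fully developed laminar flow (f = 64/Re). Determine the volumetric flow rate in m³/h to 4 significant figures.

For laminar flow, f = 64/Re with Re = ρVD/μ, so Darcy-Weisbach reduces to ΔP = 32μLV/D². Solving for V: V = ΔP·D²/(32μL) = 6.161e+04·(0.2793)²/(32·0.26·429.9) = 1.344 m/s.
Check: Re = ρVD/μ = 880.5·1.344·0.2793/0.26 = 1271 < 2300, so the laminar assumption holds.
Q = V·A = 1.344·(π/4·0.2793²) = 0.08233 m³/s = 296.4 m³/h.

Q ≈ 296.4 m³/h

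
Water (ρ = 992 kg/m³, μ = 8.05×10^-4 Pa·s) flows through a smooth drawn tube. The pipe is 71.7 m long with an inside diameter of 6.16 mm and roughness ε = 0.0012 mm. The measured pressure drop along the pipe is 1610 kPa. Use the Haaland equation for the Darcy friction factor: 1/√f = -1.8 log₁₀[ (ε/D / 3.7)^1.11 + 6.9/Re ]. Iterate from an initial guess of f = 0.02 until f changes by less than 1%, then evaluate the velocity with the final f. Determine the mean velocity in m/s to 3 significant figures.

Rearranging Darcy-Weisbach: V = √(2·ΔP·D/(f·L·ρ)). With ε/D = 1.2e-06/0.00616 = 0.000195, iterate starting from f = 0.02:
  f = 0.02 → V = √(2·1.61e+06·0.00616/(0.02·71.7·992)) = 3.734 m/s; Re = ρVD/μ = 2.835e+04; f → 0.02404
  f = 0.02404 → V = 3.406 m/s; Re = 2.585e+04; f → 0.02455
  f = 0.02455 → V = 3.37 m/s; Re = 2.558e+04; f → 0.02461
Converged (Δf/f < 1%). With the final f = 0.02461: V = √(2·1.61e+06·0.00616/(0.02461·71.7·992)) = 3.366 m/s.

V ≈ 3.37 m/s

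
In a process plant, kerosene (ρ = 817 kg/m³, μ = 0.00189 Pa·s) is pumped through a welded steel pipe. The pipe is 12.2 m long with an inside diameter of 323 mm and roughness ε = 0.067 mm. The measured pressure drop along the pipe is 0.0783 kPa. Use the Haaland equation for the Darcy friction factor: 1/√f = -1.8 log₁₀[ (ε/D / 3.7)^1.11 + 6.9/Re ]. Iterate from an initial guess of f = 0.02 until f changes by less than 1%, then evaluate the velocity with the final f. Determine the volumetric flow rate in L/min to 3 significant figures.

Q ≈ 2480 L/min

Rearranging Darcy-Weisbach: V = √(2·ΔP·D/(f·L·ρ)). With ε/D = 6.7e-05/0.323 = 0.000207, iterate starting from f = 0.02:
  f = 0.02 → V = √(2·78.3·0.323/(0.02·12.2·817)) = 0.5037 m/s; Re = ρVD/μ = 7.033e+04; f → 0.01997
Converged (Δf/f < 1%). With the final f = 0.01997: V = √(2·78.3·0.323/(0.01997·12.2·817)) = 0.5041 m/s.
Q = V·A = 0.5041·(π/4·0.323²) = 0.0413 m³/s = 2480 L/min.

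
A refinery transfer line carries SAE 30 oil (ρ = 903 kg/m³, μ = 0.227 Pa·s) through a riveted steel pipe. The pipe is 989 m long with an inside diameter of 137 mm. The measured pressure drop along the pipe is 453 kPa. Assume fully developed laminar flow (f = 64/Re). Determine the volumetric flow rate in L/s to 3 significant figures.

Q ≈ 17.4 L/s

For laminar flow, f = 64/Re with Re = ρVD/μ, so Darcy-Weisbach reduces to ΔP = 32μLV/D². Solving for V: V = ΔP·D²/(32μL) = 4.53e+05·(0.137)²/(32·0.227·989) = 1.183 m/s.
Check: Re = ρVD/μ = 903·1.183·0.137/0.227 = 645 < 2300, so the laminar assumption holds.
Q = V·A = 1.183·(π/4·0.137²) = 0.01745 m³/s = 17.4 L/s.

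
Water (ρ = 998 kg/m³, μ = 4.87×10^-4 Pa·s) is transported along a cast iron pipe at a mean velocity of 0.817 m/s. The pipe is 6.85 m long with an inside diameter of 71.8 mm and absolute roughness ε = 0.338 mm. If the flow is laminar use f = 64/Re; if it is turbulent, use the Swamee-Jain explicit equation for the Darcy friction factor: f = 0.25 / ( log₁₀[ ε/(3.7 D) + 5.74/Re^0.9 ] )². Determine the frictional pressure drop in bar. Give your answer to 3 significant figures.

ΔP ≈ 0.00981 bar

Reynolds number Re = ρVD/μ = 998 · 0.817 · 0.0718 / 0.000487 = 1.202e+05.
Re > 4000 → turbulent. Relative roughness ε/D = 0.000338/0.0718 = 0.00471. Swamee-Jain: f = 0.25/(log₁₀[0.00471/3.7 + 5.74/1.202e+05^0.9])² = 0.25/(log₁₀[0.00127 + 0.000154])² = 0.25/(-2.846)² = 0.03087.
Darcy-Weisbach: ΔP = f(L/D)(ρV²/2) = 0.03087·(6.85/0.0718)·(998·0.817²/2) = 0.03087·95.4·333.1 = 980.9 Pa.
ΔP = 980.9 Pa = 0.00981 bar.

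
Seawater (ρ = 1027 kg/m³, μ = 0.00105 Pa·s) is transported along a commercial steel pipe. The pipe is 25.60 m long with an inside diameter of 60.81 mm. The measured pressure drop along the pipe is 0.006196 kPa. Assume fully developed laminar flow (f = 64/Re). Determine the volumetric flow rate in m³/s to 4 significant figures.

For laminar flow, f = 64/Re with Re = ρVD/μ, so Darcy-Weisbach reduces to ΔP = 32μLV/D². Solving for V: V = ΔP·D²/(32μL) = 6.196·(0.06081)²/(32·0.00105·25.6) = 0.02664 m/s.
Check: Re = ρVD/μ = 1027·0.02664·0.06081/0.00105 = 1584 < 2300, so the laminar assumption holds.
Q = V·A = 0.02664·(π/4·0.06081²) = 7.736e-05 m³/s = 7.736×10^-5 m³/s.

Q ≈ 7.736×10^-5 m³/s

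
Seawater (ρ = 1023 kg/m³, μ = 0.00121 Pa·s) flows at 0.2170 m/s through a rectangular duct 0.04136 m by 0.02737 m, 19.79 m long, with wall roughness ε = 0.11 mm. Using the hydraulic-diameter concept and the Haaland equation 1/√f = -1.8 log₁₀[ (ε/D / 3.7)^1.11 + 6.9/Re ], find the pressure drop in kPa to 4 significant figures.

Hydraulic diameter D_h = 4A/P = 4·(0.04136·0.02737)/(2·(0.04136+0.02737)) = 0.004528/0.1375 = 0.03294 m.
Re = ρVD_h/μ = 1023·0.217·0.03294/0.00121 = 6044.
ε/D_h = 0.00011/0.03294 = 0.00334; Haaland gives 1/√f = -1.8 log₁₀[0.000417+0.00114] = 5.053, so f = 0.03917.
ΔP = f(L/D_h)(ρV²/2) = 0.03917·19.79/0.03294·24.09 = 566.8 Pa.
ΔP = 0.5668 kPa.

ΔP ≈ 0.5668 kPa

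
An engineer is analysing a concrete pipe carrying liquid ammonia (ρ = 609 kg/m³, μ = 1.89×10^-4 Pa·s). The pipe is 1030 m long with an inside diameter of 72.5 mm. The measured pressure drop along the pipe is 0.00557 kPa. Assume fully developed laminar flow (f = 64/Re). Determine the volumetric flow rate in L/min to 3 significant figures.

For laminar flow, f = 64/Re with Re = ρVD/μ, so Darcy-Weisbach reduces to ΔP = 32μLV/D². Solving for V: V = ΔP·D²/(32μL) = 5.57·(0.0725)²/(32·0.000189·1030) = 0.0047 m/s.
Check: Re = ρVD/μ = 609·0.0047·0.0725/0.000189 = 1098 < 2300, so the laminar assumption holds.
Q = V·A = 0.0047·(π/4·0.0725²) = 1.94e-05 m³/s = 1.16 L/min.

Q ≈ 1.16 L/min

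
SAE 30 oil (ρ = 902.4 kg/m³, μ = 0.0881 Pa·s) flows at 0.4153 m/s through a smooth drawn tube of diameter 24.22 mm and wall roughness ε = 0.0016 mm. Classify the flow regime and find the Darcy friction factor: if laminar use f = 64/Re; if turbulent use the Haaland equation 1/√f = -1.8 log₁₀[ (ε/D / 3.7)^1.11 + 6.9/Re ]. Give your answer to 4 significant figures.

Re = ρVD/μ = 902.4·0.4153·0.02422/0.0881 = 103.
Re < 2300 → laminar, so f = 64/Re = 0.6212 (roughness is irrelevant in laminar flow).

f ≈ 0.6212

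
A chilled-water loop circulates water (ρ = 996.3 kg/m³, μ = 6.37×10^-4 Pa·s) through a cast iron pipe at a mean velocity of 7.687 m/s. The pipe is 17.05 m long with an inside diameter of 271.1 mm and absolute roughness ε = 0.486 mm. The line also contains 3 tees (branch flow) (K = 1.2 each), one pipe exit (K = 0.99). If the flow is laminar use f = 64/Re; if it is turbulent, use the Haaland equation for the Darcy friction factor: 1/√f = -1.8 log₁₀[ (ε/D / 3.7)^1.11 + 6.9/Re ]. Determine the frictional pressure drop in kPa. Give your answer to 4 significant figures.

ΔP ≈ 177.4 kPa

Reynolds number Re = ρVD/μ = 996.3 · 7.687 · 0.2711 / 0.000637 = 3.259e+06.
Re > 4000 → turbulent. Relative roughness ε/D = 0.000486/0.2711 = 0.00179. Haaland: 1/√f = -1.8 log₁₀[(0.00179/3.7)^1.11 + 6.9/3.259e+06] = -1.8 log₁₀[0.000209 + 2.12e-06] = 6.615, so f = 0.02285.
Total minor-loss coefficient ΣK = 3·1.2 + 1·0.99 = 4.59.
ΔP = [f·L/D + ΣK]·(ρV²/2) = [0.02285·17.05/0.2711 + 4.59]·(996.3·7.687²/2) = [1.437 + 4.59]·2.944e+04 = 1.774e+05 Pa.
ΔP = 1.774e+05 Pa = 177.4 kPa.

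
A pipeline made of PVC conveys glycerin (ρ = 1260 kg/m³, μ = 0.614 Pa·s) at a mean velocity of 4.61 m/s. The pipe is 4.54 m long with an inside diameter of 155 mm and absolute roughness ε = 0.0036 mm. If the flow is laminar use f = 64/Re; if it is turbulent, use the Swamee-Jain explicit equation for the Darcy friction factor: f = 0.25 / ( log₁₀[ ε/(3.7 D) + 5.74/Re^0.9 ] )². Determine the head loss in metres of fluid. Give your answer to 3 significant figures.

h_f ≈ 1.38 m

Reynolds number Re = ρVD/μ = 1260 · 4.61 · 0.155 / 0.614 = 1466.
Re < 2300 → laminar flow, so f = 64/Re = 64/1466 = 0.04365 (the turbulent correlation is not needed).
Darcy-Weisbach: ΔP = f(L/D)(ρV²/2) = 0.04365·(4.54/0.155)·(1260·4.61²/2) = 0.04365·29.29·1.339e+04 = 1.712e+04 Pa.
Head loss h_f = ΔP/(ρg) = 1.712e+04/(1260·9.81) = 1.38 m.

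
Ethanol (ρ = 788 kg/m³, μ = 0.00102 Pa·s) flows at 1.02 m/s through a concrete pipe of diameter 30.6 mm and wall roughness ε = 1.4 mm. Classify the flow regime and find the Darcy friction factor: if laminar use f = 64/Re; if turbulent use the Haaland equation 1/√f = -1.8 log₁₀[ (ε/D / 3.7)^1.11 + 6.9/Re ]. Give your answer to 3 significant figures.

f ≈ 0.0699

Re = ρVD/μ = 788·1.02·0.0306/0.00102 = 2.411e+04.
Re > 4000 → turbulent. ε/D = 0.0014/0.0306 = 0.0458; Haaland: 1/√f = -1.8 log₁₀[0.00763 + 0.000286] = 3.783, so f = 0.06988.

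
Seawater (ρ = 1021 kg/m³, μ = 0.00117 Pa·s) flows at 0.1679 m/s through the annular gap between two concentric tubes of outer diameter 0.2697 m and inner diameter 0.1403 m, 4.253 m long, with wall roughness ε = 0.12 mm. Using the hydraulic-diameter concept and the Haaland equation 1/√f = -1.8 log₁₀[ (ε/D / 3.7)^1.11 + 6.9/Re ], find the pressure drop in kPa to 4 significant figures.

Hydraulic diameter D_h = 4A/P = D_o - D_i = 0.2697 - 0.1403 = 0.1294 m.
Re = ρVD_h/μ = 1021·0.1679·0.1294/0.00117 = 1.896e+04.
ε/D_h = 0.00012/0.1294 = 0.000927; Haaland gives 1/√f = -1.8 log₁₀[0.000101+0.000364] = 5.999, so f = 0.02778.
ΔP = f(L/D_h)(ρV²/2) = 0.02778·4.253/0.1294·14.39 = 13.14 Pa.
ΔP = 0.01314 kPa.

ΔP ≈ 0.01314 kPa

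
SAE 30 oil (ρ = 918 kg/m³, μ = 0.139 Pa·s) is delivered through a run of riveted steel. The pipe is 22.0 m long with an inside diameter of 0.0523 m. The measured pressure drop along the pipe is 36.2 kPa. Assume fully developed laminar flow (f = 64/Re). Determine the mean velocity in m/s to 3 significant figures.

V ≈ 1.01 m/s

For laminar flow, f = 64/Re with Re = ρVD/μ, so Darcy-Weisbach reduces to ΔP = 32μLV/D². Solving for V: V = ΔP·D²/(32μL) = 3.62e+04·(0.0523)²/(32·0.139·22) = 1.012 m/s.
Check: Re = ρVD/μ = 918·1.012·0.0523/0.139 = 349.5 < 2300, so the laminar assumption holds.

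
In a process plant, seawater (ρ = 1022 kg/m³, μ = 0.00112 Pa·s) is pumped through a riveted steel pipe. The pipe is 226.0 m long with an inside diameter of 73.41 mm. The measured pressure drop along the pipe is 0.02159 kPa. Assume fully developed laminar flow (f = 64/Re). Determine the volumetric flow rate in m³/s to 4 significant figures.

Q ≈ 6.080×10^-5 m³/s

For laminar flow, f = 64/Re with Re = ρVD/μ, so Darcy-Weisbach reduces to ΔP = 32μLV/D². Solving for V: V = ΔP·D²/(32μL) = 21.59·(0.07341)²/(32·0.00112·226) = 0.01436 m/s.
Check: Re = ρVD/μ = 1022·0.01436·0.07341/0.00112 = 962.2 < 2300, so the laminar assumption holds.
Q = V·A = 0.01436·(π/4·0.07341²) = 6.08e-05 m³/s = 6.080×10^-5 m³/s.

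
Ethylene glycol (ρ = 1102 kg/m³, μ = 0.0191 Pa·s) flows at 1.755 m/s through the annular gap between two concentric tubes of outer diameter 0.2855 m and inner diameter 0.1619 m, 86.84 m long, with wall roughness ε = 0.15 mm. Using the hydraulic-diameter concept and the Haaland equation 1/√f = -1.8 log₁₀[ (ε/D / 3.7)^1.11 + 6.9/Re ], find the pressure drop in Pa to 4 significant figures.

ΔP ≈ 36780 Pa

Hydraulic diameter D_h = 4A/P = D_o - D_i = 0.2855 - 0.1619 = 0.1236 m.
Re = ρVD_h/μ = 1102·1.755·0.1236/0.0191 = 1.252e+04.
ε/D_h = 0.00015/0.1236 = 0.00121; Haaland gives 1/√f = -1.8 log₁₀[0.000136+0.000551] = 5.693, so f = 0.03085.
ΔP = f(L/D_h)(ρV²/2) = 0.03085·86.84/0.1236·1697 = 3.678e+04 Pa.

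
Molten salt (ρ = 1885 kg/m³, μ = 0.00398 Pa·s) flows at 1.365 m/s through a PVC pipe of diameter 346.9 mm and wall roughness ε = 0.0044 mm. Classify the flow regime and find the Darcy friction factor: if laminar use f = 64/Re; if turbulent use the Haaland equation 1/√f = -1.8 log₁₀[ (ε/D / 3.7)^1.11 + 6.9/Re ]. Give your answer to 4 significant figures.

Re = ρVD/μ = 1885·1.365·0.3469/0.00398 = 2.243e+05.
Re > 4000 → turbulent. ε/D = 4.4e-06/0.3469 = 1.27e-05; Haaland: 1/√f = -1.8 log₁₀[8.59e-07 + 3.08e-05] = 8.1, so f = 0.01524.

f ≈ 0.01524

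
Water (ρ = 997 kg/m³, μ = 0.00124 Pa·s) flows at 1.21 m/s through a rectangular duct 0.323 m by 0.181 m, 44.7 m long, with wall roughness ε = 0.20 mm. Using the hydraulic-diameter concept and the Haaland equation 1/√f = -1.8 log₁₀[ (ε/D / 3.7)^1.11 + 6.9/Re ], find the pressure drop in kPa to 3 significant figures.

ΔP ≈ 2.84 kPa

Hydraulic diameter D_h = 4A/P = 4·(0.323·0.181)/(2·(0.323+0.181)) = 0.2339/1.008 = 0.232 m.
Re = ρVD_h/μ = 997·1.21·0.232/0.00124 = 2.257e+05.
ε/D_h = 0.0002/0.232 = 0.000862; Haaland gives 1/√f = -1.8 log₁₀[9.28e-05+3.06e-05] = 7.036, so f = 0.0202.
ΔP = f(L/D_h)(ρV²/2) = 0.0202·44.7/0.232·729.9 = 2841 Pa.
ΔP = 2.84 kPa.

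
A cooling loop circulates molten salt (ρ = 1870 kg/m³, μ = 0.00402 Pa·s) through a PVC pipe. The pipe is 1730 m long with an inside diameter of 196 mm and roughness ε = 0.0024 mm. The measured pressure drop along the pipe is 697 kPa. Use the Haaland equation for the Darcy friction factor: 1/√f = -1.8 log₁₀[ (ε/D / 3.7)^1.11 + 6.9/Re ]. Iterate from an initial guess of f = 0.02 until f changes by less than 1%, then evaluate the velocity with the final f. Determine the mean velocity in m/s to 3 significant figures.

V ≈ 2.34 m/s

Rearranging Darcy-Weisbach: V = √(2·ΔP·D/(f·L·ρ)). With ε/D = 2.4e-06/0.196 = 1.22e-05, iterate starting from f = 0.02:
  f = 0.02 → V = √(2·6.97e+05·0.196/(0.02·1730·1870)) = 2.055 m/s; Re = ρVD/μ = 1.874e+05; f → 0.01577
  f = 0.01577 → V = 2.314 m/s; Re = 2.11e+05; f → 0.01542
  f = 0.01542 → V = 2.341 m/s; Re = 2.134e+05; f → 0.01538
Converged (Δf/f < 1%). With the final f = 0.01538: V = √(2·6.97e+05·0.196/(0.01538·1730·1870)) = 2.343 m/s.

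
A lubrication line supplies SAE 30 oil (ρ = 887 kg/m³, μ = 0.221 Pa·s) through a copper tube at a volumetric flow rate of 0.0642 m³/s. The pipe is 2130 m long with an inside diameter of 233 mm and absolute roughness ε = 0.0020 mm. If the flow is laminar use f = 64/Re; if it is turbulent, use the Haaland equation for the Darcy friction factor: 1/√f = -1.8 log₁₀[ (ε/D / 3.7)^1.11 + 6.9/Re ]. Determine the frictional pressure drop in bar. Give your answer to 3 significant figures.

Cross-sectional area A = πD²/4 = π(0.233)²/4 = 0.04264 m²; mean velocity V = Q/A = 0.0642/0.04264 = 1.506 m/s.
Reynolds number Re = ρVD/μ = 887 · 1.506 · 0.233 / 0.221 = 1408.
Re < 2300 → laminar flow, so f = 64/Re = 64/1408 = 0.04545 (the turbulent correlation is not needed).
Darcy-Weisbach: ΔP = f(L/D)(ρV²/2) = 0.04545·(2130/0.233)·(887·1.506²/2) = 0.04545·9142·1005 = 4.178e+05 Pa.
ΔP = 4.178e+05 Pa = 4.18 bar.

ΔP ≈ 4.18 bar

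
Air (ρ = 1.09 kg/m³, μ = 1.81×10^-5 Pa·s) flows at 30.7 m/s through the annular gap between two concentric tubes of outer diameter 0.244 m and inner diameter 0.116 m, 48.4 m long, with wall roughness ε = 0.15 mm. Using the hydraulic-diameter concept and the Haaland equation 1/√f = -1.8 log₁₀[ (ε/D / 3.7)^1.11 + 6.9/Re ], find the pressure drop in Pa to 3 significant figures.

Hydraulic diameter D_h = 4A/P = D_o - D_i = 0.244 - 0.116 = 0.128 m.
Re = ρVD_h/μ = 1.09·30.7·0.128/1.81e-05 = 2.366e+05.
ε/D_h = 0.00015/0.128 = 0.00117; Haaland gives 1/√f = -1.8 log₁₀[0.000131+2.92e-05] = 6.834, so f = 0.02141.
ΔP = f(L/D_h)(ρV²/2) = 0.02141·48.4/0.128·513.7 = 4159 Pa.

ΔP ≈ 4160 Pa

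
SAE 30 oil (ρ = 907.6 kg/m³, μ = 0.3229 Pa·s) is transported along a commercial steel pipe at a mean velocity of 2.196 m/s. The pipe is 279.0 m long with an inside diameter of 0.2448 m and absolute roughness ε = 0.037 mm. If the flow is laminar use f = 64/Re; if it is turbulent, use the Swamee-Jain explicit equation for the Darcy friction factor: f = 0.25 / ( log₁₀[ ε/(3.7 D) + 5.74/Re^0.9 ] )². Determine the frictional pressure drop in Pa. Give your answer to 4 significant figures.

Reynolds number Re = ρVD/μ = 907.6 · 2.196 · 0.2448 / 0.323 = 1511.
Re < 2300 → laminar flow, so f = 64/Re = 64/1511 = 0.04236 (the turbulent correlation is not needed).
Darcy-Weisbach: ΔP = f(L/D)(ρV²/2) = 0.04236·(279/0.2448)·(907.6·2.196²/2) = 0.04236·1140·2188 = 1.056e+05 Pa.

ΔP ≈ 105600 Pa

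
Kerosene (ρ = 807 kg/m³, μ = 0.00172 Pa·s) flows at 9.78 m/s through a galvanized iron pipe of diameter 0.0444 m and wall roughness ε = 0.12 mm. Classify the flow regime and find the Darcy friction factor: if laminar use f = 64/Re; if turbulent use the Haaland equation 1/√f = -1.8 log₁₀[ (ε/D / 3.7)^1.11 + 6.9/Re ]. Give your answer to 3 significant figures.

f ≈ 0.0261

Re = ρVD/μ = 807·9.78·0.0444/0.00172 = 2.037e+05.
Re > 4000 → turbulent. ε/D = 0.00012/0.0444 = 0.0027; Haaland: 1/√f = -1.8 log₁₀[0.00033 + 3.39e-05] = 6.19, so f = 0.0261.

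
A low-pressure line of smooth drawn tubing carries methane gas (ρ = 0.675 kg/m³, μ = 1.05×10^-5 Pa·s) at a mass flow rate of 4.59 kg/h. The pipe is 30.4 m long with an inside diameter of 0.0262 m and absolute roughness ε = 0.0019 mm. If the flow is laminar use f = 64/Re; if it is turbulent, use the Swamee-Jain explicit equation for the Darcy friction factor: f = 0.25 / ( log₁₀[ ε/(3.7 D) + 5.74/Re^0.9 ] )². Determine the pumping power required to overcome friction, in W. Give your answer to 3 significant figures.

P ≈ 0.328 W

ṁ = 4.59 kg/h = 4.59/3600 = 0.001275 kg/s.
A = πD²/4 = π(0.0262)²/4 = 0.0005391 m²; mean velocity V = ṁ/(ρA) = 0.001275/(0.675 · 0.0005391) = 3.504 m/s.
Reynolds number Re = ρVD/μ = 0.675 · 3.504 · 0.0262 / 1.05e-05 = 5901.
Re > 4000 → turbulent. Relative roughness ε/D = 1.9e-06/0.0262 = 7.25e-05. Swamee-Jain: f = 0.25/(log₁₀[7.25e-05/3.7 + 5.74/5901^0.9])² = 0.25/(log₁₀[1.96e-05 + 0.00232])² = 0.25/(-2.631)² = 0.03611.
Darcy-Weisbach: ΔP = f(L/D)(ρV²/2) = 0.03611·(30.4/0.0262)·(0.675·3.504²/2) = 0.03611·1160·4.143 = 173.6 Pa.
Q = ṁ/ρ = 0.001275/0.675 = 0.001889 m³/s.
Pumping power P = QΔP = 0.001889·173.6 = 0.3279 W = 0.328 W.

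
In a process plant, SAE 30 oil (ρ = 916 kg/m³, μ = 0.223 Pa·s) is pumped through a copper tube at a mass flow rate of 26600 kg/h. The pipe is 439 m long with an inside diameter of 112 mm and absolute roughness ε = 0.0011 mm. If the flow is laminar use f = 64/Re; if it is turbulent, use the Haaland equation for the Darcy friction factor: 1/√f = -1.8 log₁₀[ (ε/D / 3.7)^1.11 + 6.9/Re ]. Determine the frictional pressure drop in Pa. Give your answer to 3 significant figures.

ΔP ≈ 204000 Pa

ṁ = 26600 kg/h = 26600/3600 = 7.389 kg/s.
A = πD²/4 = π(0.112)²/4 = 0.009852 m²; mean velocity V = ṁ/(ρA) = 7.389/(916 · 0.009852) = 0.8188 m/s.
Reynolds number Re = ρVD/μ = 916 · 0.8188 · 0.112 / 0.223 = 376.7.
Re < 2300 → laminar flow, so f = 64/Re = 64/376.7 = 0.1699 (the turbulent correlation is not needed).
Darcy-Weisbach: ΔP = f(L/D)(ρV²/2) = 0.1699·(439/0.112)·(916·0.8188²/2) = 0.1699·3920·307 = 2.045e+05 Pa.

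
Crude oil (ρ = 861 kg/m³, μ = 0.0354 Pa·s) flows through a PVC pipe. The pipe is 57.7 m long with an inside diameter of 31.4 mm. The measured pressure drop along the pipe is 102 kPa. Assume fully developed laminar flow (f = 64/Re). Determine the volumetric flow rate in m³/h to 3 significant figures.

For laminar flow, f = 64/Re with Re = ρVD/μ, so Darcy-Weisbach reduces to ΔP = 32μLV/D². Solving for V: V = ΔP·D²/(32μL) = 1.02e+05·(0.0314)²/(32·0.0354·57.7) = 1.539 m/s.
Check: Re = ρVD/μ = 861·1.539·0.0314/0.0354 = 1175 < 2300, so the laminar assumption holds.
Q = V·A = 1.539·(π/4·0.0314²) = 0.001191 m³/s = 4.29 m³/h.

Q ≈ 4.29 m³/h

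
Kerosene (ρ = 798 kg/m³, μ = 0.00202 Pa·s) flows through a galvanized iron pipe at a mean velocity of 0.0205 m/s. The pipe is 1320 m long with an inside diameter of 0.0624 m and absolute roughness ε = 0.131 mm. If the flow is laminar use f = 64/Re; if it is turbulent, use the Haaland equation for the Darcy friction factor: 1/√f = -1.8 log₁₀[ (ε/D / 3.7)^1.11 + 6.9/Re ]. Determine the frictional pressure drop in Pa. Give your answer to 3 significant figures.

Reynolds number Re = ρVD/μ = 798 · 0.0205 · 0.0624 / 0.00202 = 505.3.
Re < 2300 → laminar flow, so f = 64/Re = 64/505.3 = 0.1266 (the turbulent correlation is not needed).
Darcy-Weisbach: ΔP = f(L/D)(ρV²/2) = 0.1266·(1320/0.0624)·(798·0.0205²/2) = 0.1266·2.115e+04·0.1677 = 449.2 Pa.

ΔP ≈ 449 Pa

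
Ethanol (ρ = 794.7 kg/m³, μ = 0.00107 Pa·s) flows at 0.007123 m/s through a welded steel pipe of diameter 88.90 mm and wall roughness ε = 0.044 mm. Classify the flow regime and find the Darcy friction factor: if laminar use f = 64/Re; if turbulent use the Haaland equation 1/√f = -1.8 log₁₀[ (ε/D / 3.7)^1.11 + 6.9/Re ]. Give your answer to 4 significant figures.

Re = ρVD/μ = 794.7·0.007123·0.0889/0.00107 = 470.3.
Re < 2300 → laminar, so f = 64/Re = 0.1361 (roughness is irrelevant in laminar flow).

f ≈ 0.1361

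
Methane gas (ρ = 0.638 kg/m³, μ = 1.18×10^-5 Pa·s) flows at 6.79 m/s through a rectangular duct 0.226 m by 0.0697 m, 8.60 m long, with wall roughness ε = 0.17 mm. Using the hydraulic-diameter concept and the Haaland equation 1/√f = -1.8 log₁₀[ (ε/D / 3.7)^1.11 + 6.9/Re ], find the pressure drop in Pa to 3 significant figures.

Hydraulic diameter D_h = 4A/P = 4·(0.226·0.0697)/(2·(0.226+0.0697)) = 0.06301/0.5914 = 0.1065 m.
Re = ρVD_h/μ = 0.638·6.79·0.1065/1.18e-05 = 3.911e+04.
ε/D_h = 0.00017/0.1065 = 0.0016; Haaland gives 1/√f = -1.8 log₁₀[0.000184+0.000176] = 6.198, so f = 0.02603.
ΔP = f(L/D_h)(ρV²/2) = 0.02603·8.6/0.1065·14.71 = 30.9 Pa.

ΔP ≈ 30.9 Pa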